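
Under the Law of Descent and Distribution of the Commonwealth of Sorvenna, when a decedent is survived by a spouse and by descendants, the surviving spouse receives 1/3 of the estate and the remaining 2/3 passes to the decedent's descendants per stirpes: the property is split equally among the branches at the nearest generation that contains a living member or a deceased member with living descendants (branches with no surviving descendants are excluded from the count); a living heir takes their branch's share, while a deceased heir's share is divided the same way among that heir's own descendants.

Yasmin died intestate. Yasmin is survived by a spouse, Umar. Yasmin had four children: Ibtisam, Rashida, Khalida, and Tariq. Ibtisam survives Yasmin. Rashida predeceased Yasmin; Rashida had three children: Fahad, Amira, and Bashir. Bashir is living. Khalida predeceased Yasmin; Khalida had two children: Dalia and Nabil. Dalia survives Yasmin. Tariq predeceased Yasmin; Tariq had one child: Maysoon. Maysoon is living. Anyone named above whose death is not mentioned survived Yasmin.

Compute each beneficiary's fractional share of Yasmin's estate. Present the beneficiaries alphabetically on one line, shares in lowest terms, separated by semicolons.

Amira 1/18; Bashir 1/18; Dalia 1/12; Fahad 1/18; Ibtisam 1/6; Maysoon 1/6; Nabil 1/12; Umar 1/3

Umar, as surviving spouse, takes 1/3.
The remaining 2/3 passes to Yasmin's descendants per stirpes.
The 2/3 is divided into 4 equal shares of 1/6 among Ibtisam, Rashida, Khalida, Tariq.
Ibtisam is living and takes 1/6.
Rashida predeceased; the 1/6 allotted to Rashida's branch passes to Rashida's issue by representation.
The 1/6 is divided into 3 equal shares of 1/18 among Fahad, Amira, Bashir.
Fahad is living and takes 1/18.
Amira is living and takes 1/18.
Bashir is living and takes 1/18.
Khalida predeceased; the 1/6 allotted to Khalida's branch passes to Khalida's issue by representation.
The 1/6 is divided into 2 equal shares of 1/12 among Dalia, Nabil.
Dalia is living and takes 1/12.
Nabil is living and takes 1/12.
Tariq predeceased; the 1/6 allotted to Tariq's branch passes to Tariq's issue by representation.
Maysoon is the sole taker at this level and receives the full 1/6.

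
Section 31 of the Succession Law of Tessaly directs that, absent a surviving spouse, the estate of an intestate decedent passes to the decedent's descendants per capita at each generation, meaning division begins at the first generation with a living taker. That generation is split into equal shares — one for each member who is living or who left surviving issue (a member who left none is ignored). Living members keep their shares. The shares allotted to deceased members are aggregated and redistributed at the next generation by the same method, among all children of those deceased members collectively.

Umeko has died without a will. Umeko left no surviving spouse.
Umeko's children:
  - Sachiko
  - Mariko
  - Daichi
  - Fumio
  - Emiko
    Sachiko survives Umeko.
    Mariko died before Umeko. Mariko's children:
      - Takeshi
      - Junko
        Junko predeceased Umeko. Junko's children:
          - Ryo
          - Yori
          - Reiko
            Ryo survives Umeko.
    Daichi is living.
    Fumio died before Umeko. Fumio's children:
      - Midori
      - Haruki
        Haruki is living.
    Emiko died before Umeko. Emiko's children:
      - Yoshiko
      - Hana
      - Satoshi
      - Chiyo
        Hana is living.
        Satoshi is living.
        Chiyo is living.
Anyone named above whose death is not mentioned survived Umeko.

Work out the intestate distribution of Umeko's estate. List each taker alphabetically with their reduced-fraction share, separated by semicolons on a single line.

Chiyo 3/40; Daichi 1/5; Hana 3/40; Haruki 3/40; Midori 3/40; Reiko 1/40; Ryo 1/40; Sachiko 1/5; Satoshi 3/40; Takeshi 3/40; Yori 1/40; Yoshiko 3/40

There is no surviving spouse, so the entire estate passes to Umeko's descendants per capita at each generation.
At generation 1 (Sachiko, Mariko, Daichi, Fumio, Emiko) there are 5 shares of (1)/5 = 1/5 each.
Living: Sachiko and Daichi — each takes 1/5.
Deceased: Mariko, Fumio, and Emiko. Their combined 3/5 is pooled and carried to generation 2.
At generation 2 (Takeshi, Junko, Midori, Haruki, Yoshiko, Hana, Satoshi, Chiyo) there are 8 shares of (3/5)/8 = 3/40 each.
Living: Takeshi, Midori, Haruki, Yoshiko, Hana, Satoshi, and Chiyo — each takes 3/40.
Deceased: Junko. That 3/40 share is carried to generation 3.
At generation 3 (Ryo, Yori, Reiko) there are 3 shares of (3/40)/3 = 1/40 each.
Living: Ryo, Yori, and Reiko — each takes 1/40.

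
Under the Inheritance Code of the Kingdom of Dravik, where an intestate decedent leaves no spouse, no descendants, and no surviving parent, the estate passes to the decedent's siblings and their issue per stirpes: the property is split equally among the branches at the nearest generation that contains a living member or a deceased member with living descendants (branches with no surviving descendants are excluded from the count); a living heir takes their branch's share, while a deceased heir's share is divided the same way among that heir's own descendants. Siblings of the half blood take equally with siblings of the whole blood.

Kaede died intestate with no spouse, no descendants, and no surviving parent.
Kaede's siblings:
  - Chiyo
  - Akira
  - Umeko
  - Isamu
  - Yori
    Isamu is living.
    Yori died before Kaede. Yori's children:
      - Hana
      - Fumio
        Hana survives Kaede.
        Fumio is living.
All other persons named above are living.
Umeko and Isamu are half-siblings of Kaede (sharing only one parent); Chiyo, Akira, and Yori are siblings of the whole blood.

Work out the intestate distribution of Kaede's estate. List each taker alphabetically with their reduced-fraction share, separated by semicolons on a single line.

Akira 1/5; Chiyo 1/5; Fumio 1/10; Hana 1/10; Isamu 1/5; Umeko 1/5

No spouse, descendants, or parent survives, so the estate passes to Kaede's siblings per stirpes.
Half-blood and whole-blood siblings take equally under the stated rule.
The estate is divided into 5 equal shares of 1/5 among Chiyo, Akira, Umeko, Isamu, Yori.
Chiyo is living and takes 1/5.
Akira is living and takes 1/5.
Umeko is living and takes 1/5.
Isamu is living and takes 1/5.
Yori predeceased; the 1/5 allotted to Yori's branch passes to Yori's issue by representation.
The 1/5 is divided into 2 equal shares of 1/10 among Hana, Fumio.
Hana is living and takes 1/10.
Fumio is living and takes 1/10.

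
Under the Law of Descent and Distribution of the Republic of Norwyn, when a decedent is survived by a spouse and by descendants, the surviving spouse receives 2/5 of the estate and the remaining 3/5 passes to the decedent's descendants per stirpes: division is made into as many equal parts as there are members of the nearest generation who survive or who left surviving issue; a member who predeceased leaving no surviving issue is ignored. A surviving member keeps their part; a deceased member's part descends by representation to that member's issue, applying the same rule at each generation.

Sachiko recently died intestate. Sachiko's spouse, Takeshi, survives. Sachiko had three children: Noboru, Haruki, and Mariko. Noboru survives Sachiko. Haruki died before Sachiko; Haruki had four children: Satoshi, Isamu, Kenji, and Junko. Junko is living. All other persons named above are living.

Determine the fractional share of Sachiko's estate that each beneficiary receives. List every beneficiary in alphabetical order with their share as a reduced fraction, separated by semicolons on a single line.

Isamu 1/20; Junko 1/20; Kenji 1/20; Mariko 1/5; Noboru 1/5; Satoshi 1/20; Takeshi 2/5

Takeshi, as surviving spouse, takes 2/5.
The remaining 3/5 passes to Sachiko's descendants per stirpes.
The 3/5 is divided into 3 equal shares of 1/5 among Noboru, Haruki, Mariko.
Noboru is living and takes 1/5.
Haruki predeceased; the 1/5 allotted to Haruki's branch passes to Haruki's issue by representation.
The 1/5 is divided into 4 equal shares of 1/20 among Satoshi, Isamu, Kenji, Junko.
Satoshi is living and takes 1/20.
Isamu is living and takes 1/20.
Kenji is living and takes 1/20.
Junko is living and takes 1/20.
Mariko is living and takes 1/5.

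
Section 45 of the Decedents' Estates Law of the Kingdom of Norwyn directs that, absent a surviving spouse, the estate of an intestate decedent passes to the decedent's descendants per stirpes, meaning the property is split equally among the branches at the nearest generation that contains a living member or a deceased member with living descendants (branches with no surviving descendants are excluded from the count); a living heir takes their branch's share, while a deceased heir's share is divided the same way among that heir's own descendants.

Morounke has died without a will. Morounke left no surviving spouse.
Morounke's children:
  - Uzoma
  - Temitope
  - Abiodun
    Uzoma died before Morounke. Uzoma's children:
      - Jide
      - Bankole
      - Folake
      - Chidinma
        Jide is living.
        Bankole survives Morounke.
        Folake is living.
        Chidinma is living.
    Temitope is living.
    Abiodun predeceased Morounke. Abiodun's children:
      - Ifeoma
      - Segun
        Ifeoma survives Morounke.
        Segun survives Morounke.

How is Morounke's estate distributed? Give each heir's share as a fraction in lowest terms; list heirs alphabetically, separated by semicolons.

There is no surviving spouse, so the entire estate passes to Morounke's descendants per stirpes.
The estate is divided into 3 equal shares of 1/3 among Uzoma, Temitope, Abiodun.
Uzoma predeceased; the 1/3 allotted to Uzoma's branch passes to Uzoma's issue by representation.
The 1/3 is divided into 4 equal shares of 1/12 among Jide, Bankole, Folake, Chidinma.
Jide is living and takes 1/12.
Bankole is living and takes 1/12.
Folake is living and takes 1/12.
Chidinma is living and takes 1/12.
Temitope is living and takes 1/3.
Abiodun predeceased; the 1/3 allotted to Abiodun's branch passes to Abiodun's issue by representation.
The 1/3 is divided into 2 equal shares of 1/6 among Ifeoma, Segun.
Ifeoma is living and takes 1/6.
Segun is living and takes 1/6.

Bankole 1/12; Chidinma 1/12; Folake 1/12; Ifeoma 1/6; Jide 1/12; Segun 1/6; Temitope 1/3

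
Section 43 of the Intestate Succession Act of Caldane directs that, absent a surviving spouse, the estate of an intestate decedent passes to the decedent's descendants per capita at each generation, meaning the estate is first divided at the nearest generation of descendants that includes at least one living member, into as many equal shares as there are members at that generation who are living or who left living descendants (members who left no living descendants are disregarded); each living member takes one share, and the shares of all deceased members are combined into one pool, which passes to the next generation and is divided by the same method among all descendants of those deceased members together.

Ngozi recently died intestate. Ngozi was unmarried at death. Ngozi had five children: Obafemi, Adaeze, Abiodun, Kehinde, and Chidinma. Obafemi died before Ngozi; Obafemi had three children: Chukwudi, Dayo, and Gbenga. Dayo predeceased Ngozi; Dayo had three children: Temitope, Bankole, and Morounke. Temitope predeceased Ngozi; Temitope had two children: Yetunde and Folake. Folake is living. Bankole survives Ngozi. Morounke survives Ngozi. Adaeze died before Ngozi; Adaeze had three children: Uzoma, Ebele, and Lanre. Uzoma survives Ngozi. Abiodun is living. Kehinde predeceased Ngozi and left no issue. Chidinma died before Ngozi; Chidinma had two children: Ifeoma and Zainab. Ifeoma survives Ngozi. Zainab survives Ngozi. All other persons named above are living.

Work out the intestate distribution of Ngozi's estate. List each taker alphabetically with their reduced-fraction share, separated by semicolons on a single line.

There is no surviving spouse, so the entire estate passes to Ngozi's descendants per capita at each generation.
At generation 1 (Obafemi, Adaeze, Abiodun, Chidinma) there are 4 shares of (1)/4 = 1/4 each.
Living: Abiodun — each takes 1/4.
Deceased: Obafemi, Adaeze, and Chidinma. Their combined 3/4 is pooled and carried to generation 2.
At generation 2 (Chukwudi, Dayo, Gbenga, Uzoma, Ebele, Lanre, Ifeoma, Zainab) there are 8 shares of (3/4)/8 = 3/32 each.
Living: Chukwudi, Gbenga, Uzoma, Ebele, Lanre, Ifeoma, and Zainab — each takes 3/32.
Deceased: Dayo. That 3/32 share is carried to generation 3.
At generation 3 (Temitope, Bankole, Morounke) there are 3 shares of (3/32)/3 = 1/32 each.
Living: Bankole and Morounke — each takes 1/32.
Deceased: Temitope. That 1/32 share is carried to generation 4.
At generation 4 (Yetunde, Folake) there are 2 shares of (1/32)/2 = 1/64 each.
Living: Yetunde and Folake — each takes 1/64.

Abiodun 1/4; Bankole 1/32; Chukwudi 3/32; Ebele 3/32; Folake 1/64; Gbenga 3/32; Ifeoma 3/32; Lanre 3/32; Morounke 1/32; Uzoma 3/32; Yetunde 1/64; Zainab 3/32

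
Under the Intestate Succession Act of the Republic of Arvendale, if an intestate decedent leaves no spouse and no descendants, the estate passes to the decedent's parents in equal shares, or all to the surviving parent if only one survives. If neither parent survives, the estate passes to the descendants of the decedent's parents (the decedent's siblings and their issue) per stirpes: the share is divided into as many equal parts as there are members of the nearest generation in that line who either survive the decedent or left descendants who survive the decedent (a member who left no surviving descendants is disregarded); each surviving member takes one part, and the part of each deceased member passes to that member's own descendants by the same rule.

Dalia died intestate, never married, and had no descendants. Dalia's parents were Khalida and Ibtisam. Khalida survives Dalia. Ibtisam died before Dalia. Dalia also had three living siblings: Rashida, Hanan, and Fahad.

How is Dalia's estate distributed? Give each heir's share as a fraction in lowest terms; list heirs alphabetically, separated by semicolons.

Khalida 1

Only one parent, Khalida, survives, so Khalida takes the entire estate. The siblings take nothing because a surviving parent has priority.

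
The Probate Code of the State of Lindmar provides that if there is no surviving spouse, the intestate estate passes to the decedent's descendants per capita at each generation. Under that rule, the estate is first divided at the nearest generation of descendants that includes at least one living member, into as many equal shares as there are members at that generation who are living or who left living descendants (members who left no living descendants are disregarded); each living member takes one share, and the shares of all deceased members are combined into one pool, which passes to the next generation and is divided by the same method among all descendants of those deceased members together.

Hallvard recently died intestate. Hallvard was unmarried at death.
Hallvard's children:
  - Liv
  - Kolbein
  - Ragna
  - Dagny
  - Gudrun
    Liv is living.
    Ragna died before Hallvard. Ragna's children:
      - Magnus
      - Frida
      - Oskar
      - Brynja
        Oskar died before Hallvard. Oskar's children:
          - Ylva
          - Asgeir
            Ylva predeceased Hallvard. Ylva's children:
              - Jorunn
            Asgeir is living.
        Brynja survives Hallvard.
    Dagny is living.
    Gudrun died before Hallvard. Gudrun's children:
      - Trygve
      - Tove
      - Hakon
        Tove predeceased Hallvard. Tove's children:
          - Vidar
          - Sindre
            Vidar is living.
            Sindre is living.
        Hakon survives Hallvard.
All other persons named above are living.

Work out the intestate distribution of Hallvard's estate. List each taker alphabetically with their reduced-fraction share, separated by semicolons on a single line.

Asgeir 1/35; Brynja 2/35; Dagny 1/5; Frida 2/35; Hakon 2/35; Jorunn 1/35; Kolbein 1/5; Liv 1/5; Magnus 2/35; Sindre 1/35; Trygve 2/35; Vidar 1/35

There is no surviving spouse, so the entire estate passes to Hallvard's descendants per capita at each generation.
At generation 1 (Liv, Kolbein, Ragna, Dagny, Gudrun) there are 5 shares of (1)/5 = 1/5 each.
Living: Liv, Kolbein, and Dagny — each takes 1/5.
Deceased: Ragna and Gudrun. Their combined 2/5 is pooled and carried to generation 2.
At generation 2 (Magnus, Frida, Oskar, Brynja, Trygve, Tove, Hakon) there are 7 shares of (2/5)/7 = 2/35 each.
Living: Magnus, Frida, Brynja, Trygve, and Hakon — each takes 2/35.
Deceased: Oskar and Tove. Their combined 4/35 is pooled and carried to generation 3.
At generation 3 (Ylva, Asgeir, Vidar, Sindre) there are 4 shares of (4/35)/4 = 1/35 each.
Living: Asgeir, Vidar, and Sindre — each takes 1/35.
Deceased: Ylva. That 1/35 share is carried to generation 4.
At generation 4 (Jorunn) there are 1 shares of (1/35)/1 = 1/35 each.
Living: Jorunn — each takes 1/35.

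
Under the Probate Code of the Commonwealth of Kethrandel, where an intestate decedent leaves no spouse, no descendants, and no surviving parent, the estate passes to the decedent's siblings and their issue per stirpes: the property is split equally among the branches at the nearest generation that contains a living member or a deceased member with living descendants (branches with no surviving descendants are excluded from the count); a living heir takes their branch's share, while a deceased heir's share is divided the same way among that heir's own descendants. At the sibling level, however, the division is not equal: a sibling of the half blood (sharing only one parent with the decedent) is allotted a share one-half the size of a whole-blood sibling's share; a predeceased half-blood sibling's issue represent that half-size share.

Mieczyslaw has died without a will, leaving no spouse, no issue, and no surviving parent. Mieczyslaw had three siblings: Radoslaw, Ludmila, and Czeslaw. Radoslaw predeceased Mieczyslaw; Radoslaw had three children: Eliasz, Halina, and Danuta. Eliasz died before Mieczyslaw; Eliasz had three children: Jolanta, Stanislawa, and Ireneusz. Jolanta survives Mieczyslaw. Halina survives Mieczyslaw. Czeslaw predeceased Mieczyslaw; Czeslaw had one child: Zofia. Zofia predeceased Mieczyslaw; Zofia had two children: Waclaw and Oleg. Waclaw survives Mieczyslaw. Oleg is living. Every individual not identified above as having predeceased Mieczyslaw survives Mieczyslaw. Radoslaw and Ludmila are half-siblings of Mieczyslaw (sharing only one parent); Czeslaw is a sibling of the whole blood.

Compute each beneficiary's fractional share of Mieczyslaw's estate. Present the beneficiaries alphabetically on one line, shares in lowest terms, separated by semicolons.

Danuta 1/12; Halina 1/12; Ireneusz 1/36; Jolanta 1/36; Ludmila 1/4; Oleg 1/4; Stanislawa 1/36; Waclaw 1/4

No spouse, descendants, or parent survives, so the estate passes to Mieczyslaw's siblings per stirpes.
Half-blood siblings count for one-half the weight of whole-blood siblings at the initial division.
Dividing 1 in proportion to weights (total weight 2): Radoslaw (weight 1/2) → 1/4; Ludmila (weight 1/2) → 1/4; Czeslaw (weight 1) → 1/2.
Radoslaw predeceased; the 1/4 allotted to Radoslaw's branch passes to Radoslaw's issue by representation.
The 1/4 is divided into 3 equal shares of 1/12 among Eliasz, Halina, Danuta.
Eliasz predeceased; the 1/12 allotted to Eliasz's branch passes to Eliasz's issue by representation.
The 1/12 is divided into 3 equal shares of 1/36 among Jolanta, Stanislawa, Ireneusz.
Jolanta is living and takes 1/36.
Stanislawa is living and takes 1/36.
Ireneusz is living and takes 1/36.
Halina is living and takes 1/12.
Danuta is living and takes 1/12.
Ludmila is living and takes 1/4.
Czeslaw predeceased; the 1/2 allotted to Czeslaw's branch passes to Czeslaw's issue by representation.
Zofia's line is the sole branch at this level, so the full 1/2 passes to Zofia's issue by representation.
The 1/2 is divided into 2 equal shares of 1/4 among Waclaw, Oleg.
Waclaw is living and takes 1/4.
Oleg is living and takes 1/4.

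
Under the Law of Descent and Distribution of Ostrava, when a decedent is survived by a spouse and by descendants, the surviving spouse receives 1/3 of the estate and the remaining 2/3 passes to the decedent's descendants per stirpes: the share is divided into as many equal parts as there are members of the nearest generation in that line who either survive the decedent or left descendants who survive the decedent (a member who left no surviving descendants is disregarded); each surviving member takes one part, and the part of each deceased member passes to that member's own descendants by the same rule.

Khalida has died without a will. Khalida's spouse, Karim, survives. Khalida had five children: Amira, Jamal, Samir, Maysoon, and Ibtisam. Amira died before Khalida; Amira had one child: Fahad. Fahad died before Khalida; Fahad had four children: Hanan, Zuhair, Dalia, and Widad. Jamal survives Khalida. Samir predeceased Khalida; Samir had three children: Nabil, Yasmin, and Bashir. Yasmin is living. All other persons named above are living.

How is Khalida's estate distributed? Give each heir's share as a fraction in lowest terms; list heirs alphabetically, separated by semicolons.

Karim, as surviving spouse, takes 1/3.
The remaining 2/3 passes to Khalida's descendants per stirpes.
The 2/3 is divided into 5 equal shares of 2/15 among Amira, Jamal, Samir, Maysoon, Ibtisam.
Amira predeceased; the 2/15 allotted to Amira's branch passes to Amira's issue by representation.
Fahad's line is the sole branch at this level, so the full 2/15 passes to Fahad's issue by representation.
The 2/15 is divided into 4 equal shares of 1/30 among Hanan, Zuhair, Dalia, Widad.
Hanan is living and takes 1/30.
Zuhair is living and takes 1/30.
Dalia is living and takes 1/30.
Widad is living and takes 1/30.
Jamal is living and takes 2/15.
Samir predeceased; the 2/15 allotted to Samir's branch passes to Samir's issue by representation.
The 2/15 is divided into 3 equal shares of 2/45 among Nabil, Yasmin, Bashir.
Nabil is living and takes 2/45.
Yasmin is living and takes 2/45.
Bashir is living and takes 2/45.
Maysoon is living and takes 2/15.
Ibtisam is living and takes 2/15.

Bashir 2/45; Dalia 1/30; Hanan 1/30; Ibtisam 2/15; Jamal 2/15; Karim 1/3; Maysoon 2/15; Nabil 2/45; Widad 1/30; Yasmin 2/45; Zuhair 1/30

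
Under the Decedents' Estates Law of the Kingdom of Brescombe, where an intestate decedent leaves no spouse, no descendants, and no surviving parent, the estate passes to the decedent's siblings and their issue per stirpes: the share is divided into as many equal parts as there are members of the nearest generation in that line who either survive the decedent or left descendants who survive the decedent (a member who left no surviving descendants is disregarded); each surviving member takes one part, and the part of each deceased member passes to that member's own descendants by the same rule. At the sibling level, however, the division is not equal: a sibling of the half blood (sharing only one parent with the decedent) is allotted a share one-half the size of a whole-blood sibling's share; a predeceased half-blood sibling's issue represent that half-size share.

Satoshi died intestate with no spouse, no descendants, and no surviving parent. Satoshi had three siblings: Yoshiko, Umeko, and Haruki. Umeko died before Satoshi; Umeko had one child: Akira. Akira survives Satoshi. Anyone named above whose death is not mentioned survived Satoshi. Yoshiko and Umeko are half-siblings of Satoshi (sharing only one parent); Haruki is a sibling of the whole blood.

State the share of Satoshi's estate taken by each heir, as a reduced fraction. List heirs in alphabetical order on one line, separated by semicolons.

Akira 1/4; Haruki 1/2; Yoshiko 1/4

No spouse, descendants, or parent survives, so the estate passes to Satoshi's siblings per stirpes.
Half-blood siblings count for one-half the weight of whole-blood siblings at the initial division.
Dividing 1 in proportion to weights (total weight 2): Yoshiko (weight 1/2) → 1/4; Umeko (weight 1/2) → 1/4; Haruki (weight 1) → 1/2.
Yoshiko is living and takes 1/4.
Umeko predeceased; the 1/4 allotted to Umeko's branch passes to Umeko's issue by representation.
Akira is the sole taker at this level and receives the full 1/4.
Haruki is living and takes 1/2.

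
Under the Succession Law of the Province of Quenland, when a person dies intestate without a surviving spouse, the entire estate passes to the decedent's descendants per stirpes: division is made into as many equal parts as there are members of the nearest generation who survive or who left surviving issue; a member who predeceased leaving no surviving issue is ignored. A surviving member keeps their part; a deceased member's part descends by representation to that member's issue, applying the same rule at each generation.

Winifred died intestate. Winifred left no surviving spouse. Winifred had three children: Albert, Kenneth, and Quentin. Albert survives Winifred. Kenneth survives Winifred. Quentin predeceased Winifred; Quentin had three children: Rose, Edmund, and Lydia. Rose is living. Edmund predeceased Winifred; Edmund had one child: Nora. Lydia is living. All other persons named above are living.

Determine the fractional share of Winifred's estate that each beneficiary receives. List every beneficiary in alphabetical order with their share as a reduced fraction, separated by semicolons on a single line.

There is no surviving spouse, so the entire estate passes to Winifred's descendants per stirpes.
The estate is divided into 3 equal shares of 1/3 among Albert, Kenneth, Quentin.
Albert is living and takes 1/3.
Kenneth is living and takes 1/3.
Quentin predeceased; the 1/3 allotted to Quentin's branch passes to Quentin's issue by representation.
The 1/3 is divided into 3 equal shares of 1/9 among Rose, Edmund, Lydia.
Rose is living and takes 1/9.
Edmund predeceased; the 1/9 allotted to Edmund's branch passes to Edmund's issue by representation.
Nora is the sole taker at this level and receives the full 1/9.
Lydia is living and takes 1/9.

Albert 1/3; Kenneth 1/3; Lydia 1/9; Nora 1/9; Rose 1/9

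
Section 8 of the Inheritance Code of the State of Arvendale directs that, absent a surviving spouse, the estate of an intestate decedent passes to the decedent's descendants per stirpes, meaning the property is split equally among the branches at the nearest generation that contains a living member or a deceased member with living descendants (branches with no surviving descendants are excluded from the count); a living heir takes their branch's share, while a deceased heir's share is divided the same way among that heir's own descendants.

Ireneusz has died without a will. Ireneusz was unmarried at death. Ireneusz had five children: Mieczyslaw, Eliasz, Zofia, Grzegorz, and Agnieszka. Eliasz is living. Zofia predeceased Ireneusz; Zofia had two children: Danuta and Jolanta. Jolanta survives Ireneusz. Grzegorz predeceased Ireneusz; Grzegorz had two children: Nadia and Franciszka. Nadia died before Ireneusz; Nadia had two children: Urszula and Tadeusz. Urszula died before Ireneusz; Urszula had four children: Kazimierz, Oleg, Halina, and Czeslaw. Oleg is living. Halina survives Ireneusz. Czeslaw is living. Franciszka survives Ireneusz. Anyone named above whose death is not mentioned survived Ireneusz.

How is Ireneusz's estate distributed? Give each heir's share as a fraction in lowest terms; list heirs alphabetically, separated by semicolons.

There is no surviving spouse, so the entire estate passes to Ireneusz's descendants per stirpes.
The estate is divided into 5 equal shares of 1/5 among Mieczyslaw, Eliasz, Zofia, Grzegorz, Agnieszka.
Mieczyslaw is living and takes 1/5.
Eliasz is living and takes 1/5.
Zofia predeceased; the 1/5 allotted to Zofia's branch passes to Zofia's issue by representation.
The 1/5 is divided into 2 equal shares of 1/10 among Danuta, Jolanta.
Danuta is living and takes 1/10.
Jolanta is living and takes 1/10.
Grzegorz predeceased; the 1/5 allotted to Grzegorz's branch passes to Grzegorz's issue by representation.
The 1/5 is divided into 2 equal shares of 1/10 among Nadia, Franciszka.
Nadia predeceased; the 1/10 allotted to Nadia's branch passes to Nadia's issue by representation.
The 1/10 is divided into 2 equal shares of 1/20 among Urszula, Tadeusz.
Urszula predeceased; the 1/20 allotted to Urszula's branch passes to Urszula's issue by representation.
The 1/20 is divided into 4 equal shares of 1/80 among Kazimierz, Oleg, Halina, Czeslaw.
Kazimierz is living and takes 1/80.
Oleg is living and takes 1/80.
Halina is living and takes 1/80.
Czeslaw is living and takes 1/80.
Tadeusz is living and takes 1/20.
Franciszka is living and takes 1/10.
Agnieszka is living and takes 1/5.

Agnieszka 1/5; Czeslaw 1/80; Danuta 1/10; Eliasz 1/5; Franciszka 1/10; Halina 1/80; Jolanta 1/10; Kazimierz 1/80; Mieczyslaw 1/5; Oleg 1/80; Tadeusz 1/20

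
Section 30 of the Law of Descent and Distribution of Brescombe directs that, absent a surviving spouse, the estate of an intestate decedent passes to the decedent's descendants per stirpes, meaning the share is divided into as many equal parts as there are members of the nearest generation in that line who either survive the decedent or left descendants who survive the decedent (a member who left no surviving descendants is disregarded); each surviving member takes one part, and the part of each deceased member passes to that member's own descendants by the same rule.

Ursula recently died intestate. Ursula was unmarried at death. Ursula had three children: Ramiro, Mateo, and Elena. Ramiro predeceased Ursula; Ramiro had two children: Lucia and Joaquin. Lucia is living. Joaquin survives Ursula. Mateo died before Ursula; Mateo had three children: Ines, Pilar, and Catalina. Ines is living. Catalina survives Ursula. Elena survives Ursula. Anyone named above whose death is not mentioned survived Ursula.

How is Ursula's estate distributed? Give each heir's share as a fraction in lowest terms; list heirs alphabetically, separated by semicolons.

Catalina 1/9; Elena 1/3; Ines 1/9; Joaquin 1/6; Lucia 1/6; Pilar 1/9

There is no surviving spouse, so the entire estate passes to Ursula's descendants per stirpes.
The estate is divided into 3 equal shares of 1/3 among Ramiro, Mateo, Elena.
Ramiro predeceased; the 1/3 allotted to Ramiro's branch passes to Ramiro's issue by representation.
The 1/3 is divided into 2 equal shares of 1/6 among Lucia, Joaquin.
Lucia is living and takes 1/6.
Joaquin is living and takes 1/6.
Mateo predeceased; the 1/3 allotted to Mateo's branch passes to Mateo's issue by representation.
The 1/3 is divided into 3 equal shares of 1/9 among Ines, Pilar, Catalina.
Ines is living and takes 1/9.
Pilar is living and takes 1/9.
Catalina is living and takes 1/9.
Elena is living and takes 1/3.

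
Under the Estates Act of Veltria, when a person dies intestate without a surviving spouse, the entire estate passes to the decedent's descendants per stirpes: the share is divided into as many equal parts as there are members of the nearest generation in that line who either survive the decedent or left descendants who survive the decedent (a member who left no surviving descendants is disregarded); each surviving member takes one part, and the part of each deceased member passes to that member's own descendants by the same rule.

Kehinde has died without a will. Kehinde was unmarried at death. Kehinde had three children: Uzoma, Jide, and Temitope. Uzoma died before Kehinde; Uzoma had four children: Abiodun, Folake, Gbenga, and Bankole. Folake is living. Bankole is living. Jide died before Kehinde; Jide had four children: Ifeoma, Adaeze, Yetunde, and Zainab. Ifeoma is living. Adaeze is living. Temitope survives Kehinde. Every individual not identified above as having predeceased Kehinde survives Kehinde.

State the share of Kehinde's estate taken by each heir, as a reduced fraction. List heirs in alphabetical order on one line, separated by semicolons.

There is no surviving spouse, so the entire estate passes to Kehinde's descendants per stirpes.
The estate is divided into 3 equal shares of 1/3 among Uzoma, Jide, Temitope.
Uzoma predeceased; the 1/3 allotted to Uzoma's branch passes to Uzoma's issue by representation.
The 1/3 is divided into 4 equal shares of 1/12 among Abiodun, Folake, Gbenga, Bankole.
Abiodun is living and takes 1/12.
Folake is living and takes 1/12.
Gbenga is living and takes 1/12.
Bankole is living and takes 1/12.
Jide predeceased; the 1/3 allotted to Jide's branch passes to Jide's issue by representation.
The 1/3 is divided into 4 equal shares of 1/12 among Ifeoma, Adaeze, Yetunde, Zainab.
Ifeoma is living and takes 1/12.
Adaeze is living and takes 1/12.
Yetunde is living and takes 1/12.
Zainab is living and takes 1/12.
Temitope is living and takes 1/3.

Abiodun 1/12; Adaeze 1/12; Bankole 1/12; Folake 1/12; Gbenga 1/12; Ifeoma 1/12; Temitope 1/3; Yetunde 1/12; Zainab 1/12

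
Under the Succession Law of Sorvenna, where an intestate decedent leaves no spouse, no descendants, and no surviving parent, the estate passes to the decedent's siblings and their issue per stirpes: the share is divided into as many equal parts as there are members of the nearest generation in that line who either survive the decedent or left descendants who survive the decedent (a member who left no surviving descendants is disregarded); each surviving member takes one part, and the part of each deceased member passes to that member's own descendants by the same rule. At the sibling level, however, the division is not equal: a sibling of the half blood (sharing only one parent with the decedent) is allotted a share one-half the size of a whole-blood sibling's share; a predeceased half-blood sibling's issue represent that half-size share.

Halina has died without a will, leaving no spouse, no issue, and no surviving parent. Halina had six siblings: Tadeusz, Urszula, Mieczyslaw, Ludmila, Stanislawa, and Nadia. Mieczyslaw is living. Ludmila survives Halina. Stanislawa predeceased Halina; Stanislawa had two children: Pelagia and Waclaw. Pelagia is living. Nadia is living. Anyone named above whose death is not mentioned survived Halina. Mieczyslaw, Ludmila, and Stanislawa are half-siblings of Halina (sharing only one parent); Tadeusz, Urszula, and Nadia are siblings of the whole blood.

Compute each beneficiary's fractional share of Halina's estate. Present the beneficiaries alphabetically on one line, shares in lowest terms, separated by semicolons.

Ludmila 1/9; Mieczyslaw 1/9; Nadia 2/9; Pelagia 1/18; Tadeusz 2/9; Urszula 2/9; Waclaw 1/18

No spouse, descendants, or parent survives, so the estate passes to Halina's siblings per stirpes.
Half-blood siblings count for one-half the weight of whole-blood siblings at the initial division.
Dividing 1 in proportion to weights (total weight 9/2): Tadeusz (weight 1) → 2/9; Urszula (weight 1) → 2/9; Mieczyslaw (weight 1/2) → 1/9; Ludmila (weight 1/2) → 1/9; Stanislawa (weight 1/2) → 1/9; Nadia (weight 1) → 2/9.
Tadeusz is living and takes 2/9.
Urszula is living and takes 2/9.
Mieczyslaw is living and takes 1/9.
Ludmila is living and takes 1/9.
Stanislawa predeceased; the 1/9 allotted to Stanislawa's branch passes to Stanislawa's issue by representation.
The 1/9 is divided into 2 equal shares of 1/18 among Pelagia, Waclaw.
Pelagia is living and takes 1/18.
Waclaw is living and takes 1/18.
Nadia is living and takes 2/9.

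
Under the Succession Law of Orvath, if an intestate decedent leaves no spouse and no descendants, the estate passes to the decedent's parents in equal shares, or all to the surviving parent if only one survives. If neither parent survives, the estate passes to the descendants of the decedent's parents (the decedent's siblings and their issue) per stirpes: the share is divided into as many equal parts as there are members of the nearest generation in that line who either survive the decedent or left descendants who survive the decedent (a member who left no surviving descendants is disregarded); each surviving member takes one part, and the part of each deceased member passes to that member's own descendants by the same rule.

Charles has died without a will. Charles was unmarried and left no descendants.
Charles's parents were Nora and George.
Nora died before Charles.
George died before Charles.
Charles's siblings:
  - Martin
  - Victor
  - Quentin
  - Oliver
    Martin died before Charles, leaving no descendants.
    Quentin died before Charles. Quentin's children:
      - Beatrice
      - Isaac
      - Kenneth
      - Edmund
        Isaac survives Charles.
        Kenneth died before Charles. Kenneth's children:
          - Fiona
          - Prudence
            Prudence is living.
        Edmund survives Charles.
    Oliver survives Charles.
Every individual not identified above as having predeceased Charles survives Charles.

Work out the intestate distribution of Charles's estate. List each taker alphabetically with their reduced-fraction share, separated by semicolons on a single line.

Neither parent survives and there are no descendants, so the estate passes to Charles's siblings and their issue per stirpes.
Martin left no surviving issue, so that branch lapses and is disregarded.
The estate is divided into 3 equal shares of 1/3 among Victor, Quentin, Oliver.
Victor is living and takes 1/3.
Quentin predeceased; the 1/3 allotted to Quentin's branch passes to Quentin's issue by representation.
The 1/3 is divided into 4 equal shares of 1/12 among Beatrice, Isaac, Kenneth, Edmund.
Beatrice is living and takes 1/12.
Isaac is living and takes 1/12.
Kenneth predeceased; the 1/12 allotted to Kenneth's branch passes to Kenneth's issue by representation.
The 1/12 is divided into 2 equal shares of 1/24 among Fiona, Prudence.
Fiona is living and takes 1/24.
Prudence is living and takes 1/24.
Edmund is living and takes 1/12.
Oliver is living and takes 1/3.

Beatrice 1/12; Edmund 1/12; Fiona 1/24; Isaac 1/12; Oliver 1/3; Prudence 1/24; Victor 1/3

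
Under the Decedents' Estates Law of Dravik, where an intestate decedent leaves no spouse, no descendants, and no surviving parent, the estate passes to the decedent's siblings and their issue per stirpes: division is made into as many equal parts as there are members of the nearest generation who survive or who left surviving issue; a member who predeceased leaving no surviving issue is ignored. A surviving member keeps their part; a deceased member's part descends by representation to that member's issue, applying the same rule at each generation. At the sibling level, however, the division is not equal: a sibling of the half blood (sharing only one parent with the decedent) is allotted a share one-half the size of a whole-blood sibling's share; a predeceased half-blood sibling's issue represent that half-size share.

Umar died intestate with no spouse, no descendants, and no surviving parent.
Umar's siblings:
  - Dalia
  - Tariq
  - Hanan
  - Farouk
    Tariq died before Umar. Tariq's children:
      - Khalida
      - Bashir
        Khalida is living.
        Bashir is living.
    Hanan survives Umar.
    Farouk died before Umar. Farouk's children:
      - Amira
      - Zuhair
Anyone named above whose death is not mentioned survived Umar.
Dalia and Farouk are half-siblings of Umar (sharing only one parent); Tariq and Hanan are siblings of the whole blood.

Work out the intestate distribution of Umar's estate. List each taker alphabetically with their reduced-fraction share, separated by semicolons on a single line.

Amira 1/12; Bashir 1/6; Dalia 1/6; Hanan 1/3; Khalida 1/6; Zuhair 1/12

No spouse, descendants, or parent survives, so the estate passes to Umar's siblings per stirpes.
Half-blood siblings count for one-half the weight of whole-blood siblings at the initial division.
Dividing 1 in proportion to weights (total weight 3): Dalia (weight 1/2) → 1/6; Tariq (weight 1) → 1/3; Hanan (weight 1) → 1/3; Farouk (weight 1/2) → 1/6.
Dalia is living and takes 1/6.
Tariq predeceased; the 1/3 allotted to Tariq's branch passes to Tariq's issue by representation.
The 1/3 is divided into 2 equal shares of 1/6 among Khalida, Bashir.
Khalida is living and takes 1/6.
Bashir is living and takes 1/6.
Hanan is living and takes 1/3.
Farouk predeceased; the 1/6 allotted to Farouk's branch passes to Farouk's issue by representation.
The 1/6 is divided into 2 equal shares of 1/12 among Amira, Zuhair.
Amira is living and takes 1/12.
Zuhair is living and takes 1/12.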